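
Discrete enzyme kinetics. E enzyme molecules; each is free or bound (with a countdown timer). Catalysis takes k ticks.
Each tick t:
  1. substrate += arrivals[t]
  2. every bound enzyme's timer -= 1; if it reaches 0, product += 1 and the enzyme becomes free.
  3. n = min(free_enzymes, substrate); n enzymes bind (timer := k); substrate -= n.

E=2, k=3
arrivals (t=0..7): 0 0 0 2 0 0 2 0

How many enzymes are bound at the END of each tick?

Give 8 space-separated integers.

Answer: 0 0 0 2 2 2 2 2

Derivation:
t=0: arr=0 -> substrate=0 bound=0 product=0
t=1: arr=0 -> substrate=0 bound=0 product=0
t=2: arr=0 -> substrate=0 bound=0 product=0
t=3: arr=2 -> substrate=0 bound=2 product=0
t=4: arr=0 -> substrate=0 bound=2 product=0
t=5: arr=0 -> substrate=0 bound=2 product=0
t=6: arr=2 -> substrate=0 bound=2 product=2
t=7: arr=0 -> substrate=0 bound=2 product=2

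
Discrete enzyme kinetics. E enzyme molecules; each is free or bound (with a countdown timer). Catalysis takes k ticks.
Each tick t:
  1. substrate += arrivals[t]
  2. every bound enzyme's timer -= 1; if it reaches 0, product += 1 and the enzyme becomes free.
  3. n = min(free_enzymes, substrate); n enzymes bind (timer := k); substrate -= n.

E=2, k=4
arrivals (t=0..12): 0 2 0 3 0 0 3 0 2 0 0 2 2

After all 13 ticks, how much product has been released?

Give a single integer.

Answer: 4

Derivation:
t=0: arr=0 -> substrate=0 bound=0 product=0
t=1: arr=2 -> substrate=0 bound=2 product=0
t=2: arr=0 -> substrate=0 bound=2 product=0
t=3: arr=3 -> substrate=3 bound=2 product=0
t=4: arr=0 -> substrate=3 bound=2 product=0
t=5: arr=0 -> substrate=1 bound=2 product=2
t=6: arr=3 -> substrate=4 bound=2 product=2
t=7: arr=0 -> substrate=4 bound=2 product=2
t=8: arr=2 -> substrate=6 bound=2 product=2
t=9: arr=0 -> substrate=4 bound=2 product=4
t=10: arr=0 -> substrate=4 bound=2 product=4
t=11: arr=2 -> substrate=6 bound=2 product=4
t=12: arr=2 -> substrate=8 bound=2 product=4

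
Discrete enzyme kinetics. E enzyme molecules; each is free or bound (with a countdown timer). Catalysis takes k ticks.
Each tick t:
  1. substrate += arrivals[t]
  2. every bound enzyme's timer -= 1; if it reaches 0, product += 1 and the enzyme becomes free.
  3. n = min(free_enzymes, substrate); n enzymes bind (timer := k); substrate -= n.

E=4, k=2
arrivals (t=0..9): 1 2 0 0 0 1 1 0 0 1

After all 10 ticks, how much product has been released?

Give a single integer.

Answer: 5

Derivation:
t=0: arr=1 -> substrate=0 bound=1 product=0
t=1: arr=2 -> substrate=0 bound=3 product=0
t=2: arr=0 -> substrate=0 bound=2 product=1
t=3: arr=0 -> substrate=0 bound=0 product=3
t=4: arr=0 -> substrate=0 bound=0 product=3
t=5: arr=1 -> substrate=0 bound=1 product=3
t=6: arr=1 -> substrate=0 bound=2 product=3
t=7: arr=0 -> substrate=0 bound=1 product=4
t=8: arr=0 -> substrate=0 bound=0 product=5
t=9: arr=1 -> substrate=0 bound=1 product=5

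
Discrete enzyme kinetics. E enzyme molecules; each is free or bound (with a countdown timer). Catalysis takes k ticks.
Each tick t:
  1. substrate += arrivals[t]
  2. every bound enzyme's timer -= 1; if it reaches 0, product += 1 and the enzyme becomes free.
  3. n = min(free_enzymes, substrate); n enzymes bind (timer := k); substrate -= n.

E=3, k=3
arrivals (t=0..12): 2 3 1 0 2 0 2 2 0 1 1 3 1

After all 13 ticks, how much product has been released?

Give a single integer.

Answer: 11

Derivation:
t=0: arr=2 -> substrate=0 bound=2 product=0
t=1: arr=3 -> substrate=2 bound=3 product=0
t=2: arr=1 -> substrate=3 bound=3 product=0
t=3: arr=0 -> substrate=1 bound=3 product=2
t=4: arr=2 -> substrate=2 bound=3 product=3
t=5: arr=0 -> substrate=2 bound=3 product=3
t=6: arr=2 -> substrate=2 bound=3 product=5
t=7: arr=2 -> substrate=3 bound=3 product=6
t=8: arr=0 -> substrate=3 bound=3 product=6
t=9: arr=1 -> substrate=2 bound=3 product=8
t=10: arr=1 -> substrate=2 bound=3 product=9
t=11: arr=3 -> substrate=5 bound=3 product=9
t=12: arr=1 -> substrate=4 bound=3 product=11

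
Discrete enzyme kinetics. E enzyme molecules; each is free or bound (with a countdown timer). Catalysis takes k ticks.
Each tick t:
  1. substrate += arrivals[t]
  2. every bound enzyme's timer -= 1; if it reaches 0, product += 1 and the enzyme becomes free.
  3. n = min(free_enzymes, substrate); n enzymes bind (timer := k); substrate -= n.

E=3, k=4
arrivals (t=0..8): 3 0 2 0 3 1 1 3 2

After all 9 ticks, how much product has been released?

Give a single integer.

t=0: arr=3 -> substrate=0 bound=3 product=0
t=1: arr=0 -> substrate=0 bound=3 product=0
t=2: arr=2 -> substrate=2 bound=3 product=0
t=3: arr=0 -> substrate=2 bound=3 product=0
t=4: arr=3 -> substrate=2 bound=3 product=3
t=5: arr=1 -> substrate=3 bound=3 product=3
t=6: arr=1 -> substrate=4 bound=3 product=3
t=7: arr=3 -> substrate=7 bound=3 product=3
t=8: arr=2 -> substrate=6 bound=3 product=6

Answer: 6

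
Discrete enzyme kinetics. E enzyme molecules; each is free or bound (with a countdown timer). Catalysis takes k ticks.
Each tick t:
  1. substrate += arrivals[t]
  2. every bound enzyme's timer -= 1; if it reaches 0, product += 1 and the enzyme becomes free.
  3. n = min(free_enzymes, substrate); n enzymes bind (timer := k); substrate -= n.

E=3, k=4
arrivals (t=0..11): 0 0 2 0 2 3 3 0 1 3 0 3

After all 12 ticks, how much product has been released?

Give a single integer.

t=0: arr=0 -> substrate=0 bound=0 product=0
t=1: arr=0 -> substrate=0 bound=0 product=0
t=2: arr=2 -> substrate=0 bound=2 product=0
t=3: arr=0 -> substrate=0 bound=2 product=0
t=4: arr=2 -> substrate=1 bound=3 product=0
t=5: arr=3 -> substrate=4 bound=3 product=0
t=6: arr=3 -> substrate=5 bound=3 product=2
t=7: arr=0 -> substrate=5 bound=3 product=2
t=8: arr=1 -> substrate=5 bound=3 product=3
t=9: arr=3 -> substrate=8 bound=3 product=3
t=10: arr=0 -> substrate=6 bound=3 product=5
t=11: arr=3 -> substrate=9 bound=3 product=5

Answer: 5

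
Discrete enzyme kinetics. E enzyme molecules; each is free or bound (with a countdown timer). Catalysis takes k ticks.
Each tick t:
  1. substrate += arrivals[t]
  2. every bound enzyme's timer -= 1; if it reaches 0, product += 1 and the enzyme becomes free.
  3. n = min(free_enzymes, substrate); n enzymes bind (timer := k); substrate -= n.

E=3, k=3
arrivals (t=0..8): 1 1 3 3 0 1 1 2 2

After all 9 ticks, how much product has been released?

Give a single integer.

t=0: arr=1 -> substrate=0 bound=1 product=0
t=1: arr=1 -> substrate=0 bound=2 product=0
t=2: arr=3 -> substrate=2 bound=3 product=0
t=3: arr=3 -> substrate=4 bound=3 product=1
t=4: arr=0 -> substrate=3 bound=3 product=2
t=5: arr=1 -> substrate=3 bound=3 product=3
t=6: arr=1 -> substrate=3 bound=3 product=4
t=7: arr=2 -> substrate=4 bound=3 product=5
t=8: arr=2 -> substrate=5 bound=3 product=6

Answer: 6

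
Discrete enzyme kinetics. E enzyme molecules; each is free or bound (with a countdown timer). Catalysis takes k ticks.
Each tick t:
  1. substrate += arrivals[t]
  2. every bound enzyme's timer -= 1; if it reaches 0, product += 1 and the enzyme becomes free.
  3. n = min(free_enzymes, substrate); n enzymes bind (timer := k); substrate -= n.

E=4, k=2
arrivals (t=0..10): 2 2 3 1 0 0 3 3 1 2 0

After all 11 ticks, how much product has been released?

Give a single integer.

Answer: 15

Derivation:
t=0: arr=2 -> substrate=0 bound=2 product=0
t=1: arr=2 -> substrate=0 bound=4 product=0
t=2: arr=3 -> substrate=1 bound=4 product=2
t=3: arr=1 -> substrate=0 bound=4 product=4
t=4: arr=0 -> substrate=0 bound=2 product=6
t=5: arr=0 -> substrate=0 bound=0 product=8
t=6: arr=3 -> substrate=0 bound=3 product=8
t=7: arr=3 -> substrate=2 bound=4 product=8
t=8: arr=1 -> substrate=0 bound=4 product=11
t=9: arr=2 -> substrate=1 bound=4 product=12
t=10: arr=0 -> substrate=0 bound=2 product=15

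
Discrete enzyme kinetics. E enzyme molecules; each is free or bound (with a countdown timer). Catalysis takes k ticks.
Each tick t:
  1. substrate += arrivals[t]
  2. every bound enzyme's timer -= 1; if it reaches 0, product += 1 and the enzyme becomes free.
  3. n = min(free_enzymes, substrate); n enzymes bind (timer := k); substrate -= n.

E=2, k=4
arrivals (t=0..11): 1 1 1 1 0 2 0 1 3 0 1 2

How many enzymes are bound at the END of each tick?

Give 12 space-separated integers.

Answer: 1 2 2 2 2 2 2 2 2 2 2 2

Derivation:
t=0: arr=1 -> substrate=0 bound=1 product=0
t=1: arr=1 -> substrate=0 bound=2 product=0
t=2: arr=1 -> substrate=1 bound=2 product=0
t=3: arr=1 -> substrate=2 bound=2 product=0
t=4: arr=0 -> substrate=1 bound=2 product=1
t=5: arr=2 -> substrate=2 bound=2 product=2
t=6: arr=0 -> substrate=2 bound=2 product=2
t=7: arr=1 -> substrate=3 bound=2 product=2
t=8: arr=3 -> substrate=5 bound=2 product=3
t=9: arr=0 -> substrate=4 bound=2 product=4
t=10: arr=1 -> substrate=5 bound=2 product=4
t=11: arr=2 -> substrate=7 bound=2 product=4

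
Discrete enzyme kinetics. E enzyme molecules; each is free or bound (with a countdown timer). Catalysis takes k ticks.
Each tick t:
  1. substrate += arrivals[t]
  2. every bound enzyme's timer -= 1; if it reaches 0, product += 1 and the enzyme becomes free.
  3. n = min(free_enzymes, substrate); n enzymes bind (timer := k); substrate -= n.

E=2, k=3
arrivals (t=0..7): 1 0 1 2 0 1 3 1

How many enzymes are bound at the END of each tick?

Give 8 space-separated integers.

t=0: arr=1 -> substrate=0 bound=1 product=0
t=1: arr=0 -> substrate=0 bound=1 product=0
t=2: arr=1 -> substrate=0 bound=2 product=0
t=3: arr=2 -> substrate=1 bound=2 product=1
t=4: arr=0 -> substrate=1 bound=2 product=1
t=5: arr=1 -> substrate=1 bound=2 product=2
t=6: arr=3 -> substrate=3 bound=2 product=3
t=7: arr=1 -> substrate=4 bound=2 product=3

Answer: 1 1 2 2 2 2 2 2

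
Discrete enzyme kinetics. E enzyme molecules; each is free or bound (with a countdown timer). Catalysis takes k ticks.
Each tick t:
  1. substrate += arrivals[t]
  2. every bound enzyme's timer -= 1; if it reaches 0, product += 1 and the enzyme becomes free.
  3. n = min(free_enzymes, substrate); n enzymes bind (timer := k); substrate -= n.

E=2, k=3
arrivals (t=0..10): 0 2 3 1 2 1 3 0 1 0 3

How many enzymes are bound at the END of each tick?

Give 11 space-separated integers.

t=0: arr=0 -> substrate=0 bound=0 product=0
t=1: arr=2 -> substrate=0 bound=2 product=0
t=2: arr=3 -> substrate=3 bound=2 product=0
t=3: arr=1 -> substrate=4 bound=2 product=0
t=4: arr=2 -> substrate=4 bound=2 product=2
t=5: arr=1 -> substrate=5 bound=2 product=2
t=6: arr=3 -> substrate=8 bound=2 product=2
t=7: arr=0 -> substrate=6 bound=2 product=4
t=8: arr=1 -> substrate=7 bound=2 product=4
t=9: arr=0 -> substrate=7 bound=2 product=4
t=10: arr=3 -> substrate=8 bound=2 product=6

Answer: 0 2 2 2 2 2 2 2 2 2 2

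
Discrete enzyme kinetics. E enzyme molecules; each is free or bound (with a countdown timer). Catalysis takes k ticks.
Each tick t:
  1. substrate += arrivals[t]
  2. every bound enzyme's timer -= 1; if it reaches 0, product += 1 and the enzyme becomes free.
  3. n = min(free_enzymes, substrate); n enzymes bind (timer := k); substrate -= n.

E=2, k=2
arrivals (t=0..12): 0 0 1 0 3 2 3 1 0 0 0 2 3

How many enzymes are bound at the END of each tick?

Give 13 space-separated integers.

Answer: 0 0 1 1 2 2 2 2 2 2 2 2 2

Derivation:
t=0: arr=0 -> substrate=0 bound=0 product=0
t=1: arr=0 -> substrate=0 bound=0 product=0
t=2: arr=1 -> substrate=0 bound=1 product=0
t=3: arr=0 -> substrate=0 bound=1 product=0
t=4: arr=3 -> substrate=1 bound=2 product=1
t=5: arr=2 -> substrate=3 bound=2 product=1
t=6: arr=3 -> substrate=4 bound=2 product=3
t=7: arr=1 -> substrate=5 bound=2 product=3
t=8: arr=0 -> substrate=3 bound=2 product=5
t=9: arr=0 -> substrate=3 bound=2 product=5
t=10: arr=0 -> substrate=1 bound=2 product=7
t=11: arr=2 -> substrate=3 bound=2 product=7
t=12: arr=3 -> substrate=4 bound=2 product=9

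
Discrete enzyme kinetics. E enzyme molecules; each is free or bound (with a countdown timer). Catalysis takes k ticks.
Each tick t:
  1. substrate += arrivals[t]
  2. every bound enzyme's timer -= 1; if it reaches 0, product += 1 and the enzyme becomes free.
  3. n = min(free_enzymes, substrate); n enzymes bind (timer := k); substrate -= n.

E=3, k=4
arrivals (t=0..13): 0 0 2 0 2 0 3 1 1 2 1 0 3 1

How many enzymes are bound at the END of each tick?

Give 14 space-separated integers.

Answer: 0 0 2 2 3 3 3 3 3 3 3 3 3 3

Derivation:
t=0: arr=0 -> substrate=0 bound=0 product=0
t=1: arr=0 -> substrate=0 bound=0 product=0
t=2: arr=2 -> substrate=0 bound=2 product=0
t=3: arr=0 -> substrate=0 bound=2 product=0
t=4: arr=2 -> substrate=1 bound=3 product=0
t=5: arr=0 -> substrate=1 bound=3 product=0
t=6: arr=3 -> substrate=2 bound=3 product=2
t=7: arr=1 -> substrate=3 bound=3 product=2
t=8: arr=1 -> substrate=3 bound=3 product=3
t=9: arr=2 -> substrate=5 bound=3 product=3
t=10: arr=1 -> substrate=4 bound=3 product=5
t=11: arr=0 -> substrate=4 bound=3 product=5
t=12: arr=3 -> substrate=6 bound=3 product=6
t=13: arr=1 -> substrate=7 bound=3 product=6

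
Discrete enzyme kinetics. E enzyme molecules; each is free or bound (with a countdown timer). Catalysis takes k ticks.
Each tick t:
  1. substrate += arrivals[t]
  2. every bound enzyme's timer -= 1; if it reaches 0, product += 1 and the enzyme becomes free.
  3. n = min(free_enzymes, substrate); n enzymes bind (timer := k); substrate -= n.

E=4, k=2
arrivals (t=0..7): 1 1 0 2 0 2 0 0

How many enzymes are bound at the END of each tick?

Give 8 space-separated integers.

Answer: 1 2 1 2 2 2 2 0

Derivation:
t=0: arr=1 -> substrate=0 bound=1 product=0
t=1: arr=1 -> substrate=0 bound=2 product=0
t=2: arr=0 -> substrate=0 bound=1 product=1
t=3: arr=2 -> substrate=0 bound=2 product=2
t=4: arr=0 -> substrate=0 bound=2 product=2
t=5: arr=2 -> substrate=0 bound=2 product=4
t=6: arr=0 -> substrate=0 bound=2 product=4
t=7: arr=0 -> substrate=0 bound=0 product=6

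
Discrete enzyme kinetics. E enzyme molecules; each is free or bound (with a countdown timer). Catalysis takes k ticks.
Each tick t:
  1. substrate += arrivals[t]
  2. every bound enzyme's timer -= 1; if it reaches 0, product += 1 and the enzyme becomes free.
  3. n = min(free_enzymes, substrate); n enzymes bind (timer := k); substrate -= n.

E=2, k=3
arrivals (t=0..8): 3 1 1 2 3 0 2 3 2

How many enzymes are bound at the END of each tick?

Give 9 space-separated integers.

Answer: 2 2 2 2 2 2 2 2 2

Derivation:
t=0: arr=3 -> substrate=1 bound=2 product=0
t=1: arr=1 -> substrate=2 bound=2 product=0
t=2: arr=1 -> substrate=3 bound=2 product=0
t=3: arr=2 -> substrate=3 bound=2 product=2
t=4: arr=3 -> substrate=6 bound=2 product=2
t=5: arr=0 -> substrate=6 bound=2 product=2
t=6: arr=2 -> substrate=6 bound=2 product=4
t=7: arr=3 -> substrate=9 bound=2 product=4
t=8: arr=2 -> substrate=11 bound=2 product=4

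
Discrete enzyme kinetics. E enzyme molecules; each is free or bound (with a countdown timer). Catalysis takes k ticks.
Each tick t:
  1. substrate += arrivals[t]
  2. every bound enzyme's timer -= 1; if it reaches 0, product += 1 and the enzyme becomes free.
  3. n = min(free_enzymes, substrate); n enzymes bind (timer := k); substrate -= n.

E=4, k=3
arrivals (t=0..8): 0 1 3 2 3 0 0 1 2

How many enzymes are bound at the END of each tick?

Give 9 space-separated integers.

t=0: arr=0 -> substrate=0 bound=0 product=0
t=1: arr=1 -> substrate=0 bound=1 product=0
t=2: arr=3 -> substrate=0 bound=4 product=0
t=3: arr=2 -> substrate=2 bound=4 product=0
t=4: arr=3 -> substrate=4 bound=4 product=1
t=5: arr=0 -> substrate=1 bound=4 product=4
t=6: arr=0 -> substrate=1 bound=4 product=4
t=7: arr=1 -> substrate=1 bound=4 product=5
t=8: arr=2 -> substrate=0 bound=4 product=8

Answer: 0 1 4 4 4 4 4 4 4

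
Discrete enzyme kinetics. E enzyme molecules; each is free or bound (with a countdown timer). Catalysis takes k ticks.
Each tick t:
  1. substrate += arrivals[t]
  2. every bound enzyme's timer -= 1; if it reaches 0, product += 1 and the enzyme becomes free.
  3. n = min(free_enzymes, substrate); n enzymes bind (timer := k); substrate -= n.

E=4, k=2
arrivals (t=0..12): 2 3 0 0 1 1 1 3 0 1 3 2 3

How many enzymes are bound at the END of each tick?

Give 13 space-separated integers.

t=0: arr=2 -> substrate=0 bound=2 product=0
t=1: arr=3 -> substrate=1 bound=4 product=0
t=2: arr=0 -> substrate=0 bound=3 product=2
t=3: arr=0 -> substrate=0 bound=1 product=4
t=4: arr=1 -> substrate=0 bound=1 product=5
t=5: arr=1 -> substrate=0 bound=2 product=5
t=6: arr=1 -> substrate=0 bound=2 product=6
t=7: arr=3 -> substrate=0 bound=4 product=7
t=8: arr=0 -> substrate=0 bound=3 product=8
t=9: arr=1 -> substrate=0 bound=1 product=11
t=10: arr=3 -> substrate=0 bound=4 product=11
t=11: arr=2 -> substrate=1 bound=4 product=12
t=12: arr=3 -> substrate=1 bound=4 product=15

Answer: 2 4 3 1 1 2 2 4 3 1 4 4 4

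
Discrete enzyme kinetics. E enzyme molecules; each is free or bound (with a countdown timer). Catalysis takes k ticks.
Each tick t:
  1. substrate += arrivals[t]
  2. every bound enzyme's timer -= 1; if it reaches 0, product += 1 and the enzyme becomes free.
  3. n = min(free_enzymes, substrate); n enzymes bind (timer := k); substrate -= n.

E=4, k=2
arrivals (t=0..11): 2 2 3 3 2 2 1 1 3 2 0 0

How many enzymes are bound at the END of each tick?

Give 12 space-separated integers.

t=0: arr=2 -> substrate=0 bound=2 product=0
t=1: arr=2 -> substrate=0 bound=4 product=0
t=2: arr=3 -> substrate=1 bound=4 product=2
t=3: arr=3 -> substrate=2 bound=4 product=4
t=4: arr=2 -> substrate=2 bound=4 product=6
t=5: arr=2 -> substrate=2 bound=4 product=8
t=6: arr=1 -> substrate=1 bound=4 product=10
t=7: arr=1 -> substrate=0 bound=4 product=12
t=8: arr=3 -> substrate=1 bound=4 product=14
t=9: arr=2 -> substrate=1 bound=4 product=16
t=10: arr=0 -> substrate=0 bound=3 product=18
t=11: arr=0 -> substrate=0 bound=1 product=20

Answer: 2 4 4 4 4 4 4 4 4 4 3 1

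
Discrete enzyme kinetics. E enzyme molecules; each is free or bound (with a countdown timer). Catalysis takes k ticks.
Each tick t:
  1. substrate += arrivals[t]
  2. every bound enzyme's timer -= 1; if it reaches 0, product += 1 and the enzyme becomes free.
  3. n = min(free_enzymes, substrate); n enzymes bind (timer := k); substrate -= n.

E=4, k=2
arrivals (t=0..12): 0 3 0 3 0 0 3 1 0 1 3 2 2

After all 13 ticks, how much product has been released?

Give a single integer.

Answer: 14

Derivation:
t=0: arr=0 -> substrate=0 bound=0 product=0
t=1: arr=3 -> substrate=0 bound=3 product=0
t=2: arr=0 -> substrate=0 bound=3 product=0
t=3: arr=3 -> substrate=0 bound=3 product=3
t=4: arr=0 -> substrate=0 bound=3 product=3
t=5: arr=0 -> substrate=0 bound=0 product=6
t=6: arr=3 -> substrate=0 bound=3 product=6
t=7: arr=1 -> substrate=0 bound=4 product=6
t=8: arr=0 -> substrate=0 bound=1 product=9
t=9: arr=1 -> substrate=0 bound=1 product=10
t=10: arr=3 -> substrate=0 bound=4 product=10
t=11: arr=2 -> substrate=1 bound=4 product=11
t=12: arr=2 -> substrate=0 bound=4 product=14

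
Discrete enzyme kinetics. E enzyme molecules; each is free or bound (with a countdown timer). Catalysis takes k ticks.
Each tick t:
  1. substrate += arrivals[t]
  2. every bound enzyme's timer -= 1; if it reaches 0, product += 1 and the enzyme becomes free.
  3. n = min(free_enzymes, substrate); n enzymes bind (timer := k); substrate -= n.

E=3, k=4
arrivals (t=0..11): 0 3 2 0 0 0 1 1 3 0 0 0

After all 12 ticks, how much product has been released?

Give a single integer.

t=0: arr=0 -> substrate=0 bound=0 product=0
t=1: arr=3 -> substrate=0 bound=3 product=0
t=2: arr=2 -> substrate=2 bound=3 product=0
t=3: arr=0 -> substrate=2 bound=3 product=0
t=4: arr=0 -> substrate=2 bound=3 product=0
t=5: arr=0 -> substrate=0 bound=2 product=3
t=6: arr=1 -> substrate=0 bound=3 product=3
t=7: arr=1 -> substrate=1 bound=3 product=3
t=8: arr=3 -> substrate=4 bound=3 product=3
t=9: arr=0 -> substrate=2 bound=3 product=5
t=10: arr=0 -> substrate=1 bound=3 product=6
t=11: arr=0 -> substrate=1 bound=3 product=6

Answer: 6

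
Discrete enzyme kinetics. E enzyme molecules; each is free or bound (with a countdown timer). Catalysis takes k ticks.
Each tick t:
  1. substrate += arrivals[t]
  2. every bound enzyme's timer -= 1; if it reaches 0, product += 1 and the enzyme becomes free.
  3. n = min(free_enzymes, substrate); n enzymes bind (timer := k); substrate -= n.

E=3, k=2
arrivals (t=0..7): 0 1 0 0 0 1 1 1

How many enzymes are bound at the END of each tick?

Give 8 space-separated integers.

Answer: 0 1 1 0 0 1 2 2

Derivation:
t=0: arr=0 -> substrate=0 bound=0 product=0
t=1: arr=1 -> substrate=0 bound=1 product=0
t=2: arr=0 -> substrate=0 bound=1 product=0
t=3: arr=0 -> substrate=0 bound=0 product=1
t=4: arr=0 -> substrate=0 bound=0 product=1
t=5: arr=1 -> substrate=0 bound=1 product=1
t=6: arr=1 -> substrate=0 bound=2 product=1
t=7: arr=1 -> substrate=0 bound=2 product=2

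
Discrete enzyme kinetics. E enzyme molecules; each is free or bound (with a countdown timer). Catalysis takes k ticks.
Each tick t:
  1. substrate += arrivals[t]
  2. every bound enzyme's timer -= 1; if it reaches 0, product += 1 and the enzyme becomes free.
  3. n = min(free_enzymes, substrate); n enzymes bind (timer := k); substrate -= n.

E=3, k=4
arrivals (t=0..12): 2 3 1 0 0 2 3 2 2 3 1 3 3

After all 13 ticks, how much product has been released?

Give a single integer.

Answer: 8

Derivation:
t=0: arr=2 -> substrate=0 bound=2 product=0
t=1: arr=3 -> substrate=2 bound=3 product=0
t=2: arr=1 -> substrate=3 bound=3 product=0
t=3: arr=0 -> substrate=3 bound=3 product=0
t=4: arr=0 -> substrate=1 bound=3 product=2
t=5: arr=2 -> substrate=2 bound=3 product=3
t=6: arr=3 -> substrate=5 bound=3 product=3
t=7: arr=2 -> substrate=7 bound=3 product=3
t=8: arr=2 -> substrate=7 bound=3 product=5
t=9: arr=3 -> substrate=9 bound=3 product=6
t=10: arr=1 -> substrate=10 bound=3 product=6
t=11: arr=3 -> substrate=13 bound=3 product=6
t=12: arr=3 -> substrate=14 bound=3 product=8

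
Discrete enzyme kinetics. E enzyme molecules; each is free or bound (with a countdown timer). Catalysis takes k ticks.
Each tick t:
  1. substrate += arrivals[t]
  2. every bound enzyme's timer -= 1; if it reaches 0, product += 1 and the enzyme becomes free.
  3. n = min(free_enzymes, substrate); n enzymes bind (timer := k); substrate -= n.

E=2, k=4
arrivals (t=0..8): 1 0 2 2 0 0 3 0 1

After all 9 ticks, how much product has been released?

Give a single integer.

t=0: arr=1 -> substrate=0 bound=1 product=0
t=1: arr=0 -> substrate=0 bound=1 product=0
t=2: arr=2 -> substrate=1 bound=2 product=0
t=3: arr=2 -> substrate=3 bound=2 product=0
t=4: arr=0 -> substrate=2 bound=2 product=1
t=5: arr=0 -> substrate=2 bound=2 product=1
t=6: arr=3 -> substrate=4 bound=2 product=2
t=7: arr=0 -> substrate=4 bound=2 product=2
t=8: arr=1 -> substrate=4 bound=2 product=3

Answer: 3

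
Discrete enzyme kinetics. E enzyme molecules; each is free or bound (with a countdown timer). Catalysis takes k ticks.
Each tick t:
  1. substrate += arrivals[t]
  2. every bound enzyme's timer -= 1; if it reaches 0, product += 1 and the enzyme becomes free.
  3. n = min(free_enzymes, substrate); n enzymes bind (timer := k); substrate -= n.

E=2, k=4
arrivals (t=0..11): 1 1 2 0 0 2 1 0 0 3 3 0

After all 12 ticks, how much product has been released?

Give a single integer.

Answer: 4

Derivation:
t=0: arr=1 -> substrate=0 bound=1 product=0
t=1: arr=1 -> substrate=0 bound=2 product=0
t=2: arr=2 -> substrate=2 bound=2 product=0
t=3: arr=0 -> substrate=2 bound=2 product=0
t=4: arr=0 -> substrate=1 bound=2 product=1
t=5: arr=2 -> substrate=2 bound=2 product=2
t=6: arr=1 -> substrate=3 bound=2 product=2
t=7: arr=0 -> substrate=3 bound=2 product=2
t=8: arr=0 -> substrate=2 bound=2 product=3
t=9: arr=3 -> substrate=4 bound=2 product=4
t=10: arr=3 -> substrate=7 bound=2 product=4
t=11: arr=0 -> substrate=7 bound=2 product=4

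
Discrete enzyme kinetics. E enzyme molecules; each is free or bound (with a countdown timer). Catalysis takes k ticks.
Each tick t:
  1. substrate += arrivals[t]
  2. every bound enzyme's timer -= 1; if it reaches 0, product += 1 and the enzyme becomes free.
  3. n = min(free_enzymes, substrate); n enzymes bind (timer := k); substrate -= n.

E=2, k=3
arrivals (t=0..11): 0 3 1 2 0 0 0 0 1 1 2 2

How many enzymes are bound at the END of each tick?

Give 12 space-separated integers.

Answer: 0 2 2 2 2 2 2 2 2 2 2 2

Derivation:
t=0: arr=0 -> substrate=0 bound=0 product=0
t=1: arr=3 -> substrate=1 bound=2 product=0
t=2: arr=1 -> substrate=2 bound=2 product=0
t=3: arr=2 -> substrate=4 bound=2 product=0
t=4: arr=0 -> substrate=2 bound=2 product=2
t=5: arr=0 -> substrate=2 bound=2 product=2
t=6: arr=0 -> substrate=2 bound=2 product=2
t=7: arr=0 -> substrate=0 bound=2 product=4
t=8: arr=1 -> substrate=1 bound=2 product=4
t=9: arr=1 -> substrate=2 bound=2 product=4
t=10: arr=2 -> substrate=2 bound=2 product=6
t=11: arr=2 -> substrate=4 bound=2 product=6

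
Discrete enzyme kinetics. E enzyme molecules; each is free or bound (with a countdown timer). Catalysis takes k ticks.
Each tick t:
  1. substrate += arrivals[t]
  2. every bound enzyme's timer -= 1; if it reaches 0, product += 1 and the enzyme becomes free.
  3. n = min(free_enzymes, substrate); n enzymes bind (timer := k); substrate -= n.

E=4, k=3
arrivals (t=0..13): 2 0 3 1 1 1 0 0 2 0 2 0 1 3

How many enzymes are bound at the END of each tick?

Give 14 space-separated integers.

Answer: 2 2 4 4 4 4 2 2 2 2 4 2 3 4

Derivation:
t=0: arr=2 -> substrate=0 bound=2 product=0
t=1: arr=0 -> substrate=0 bound=2 product=0
t=2: arr=3 -> substrate=1 bound=4 product=0
t=3: arr=1 -> substrate=0 bound=4 product=2
t=4: arr=1 -> substrate=1 bound=4 product=2
t=5: arr=1 -> substrate=0 bound=4 product=4
t=6: arr=0 -> substrate=0 bound=2 product=6
t=7: arr=0 -> substrate=0 bound=2 product=6
t=8: arr=2 -> substrate=0 bound=2 product=8
t=9: arr=0 -> substrate=0 bound=2 product=8
t=10: arr=2 -> substrate=0 bound=4 product=8
t=11: arr=0 -> substrate=0 bound=2 product=10
t=12: arr=1 -> substrate=0 bound=3 product=10
t=13: arr=3 -> substrate=0 bound=4 product=12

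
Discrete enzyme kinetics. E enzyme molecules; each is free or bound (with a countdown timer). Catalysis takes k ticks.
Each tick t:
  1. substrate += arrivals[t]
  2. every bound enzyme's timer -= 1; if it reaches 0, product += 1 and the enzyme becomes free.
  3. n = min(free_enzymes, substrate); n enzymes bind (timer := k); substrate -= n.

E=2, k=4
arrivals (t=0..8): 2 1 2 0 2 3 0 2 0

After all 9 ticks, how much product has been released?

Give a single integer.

Answer: 4

Derivation:
t=0: arr=2 -> substrate=0 bound=2 product=0
t=1: arr=1 -> substrate=1 bound=2 product=0
t=2: arr=2 -> substrate=3 bound=2 product=0
t=3: arr=0 -> substrate=3 bound=2 product=0
t=4: arr=2 -> substrate=3 bound=2 product=2
t=5: arr=3 -> substrate=6 bound=2 product=2
t=6: arr=0 -> substrate=6 bound=2 product=2
t=7: arr=2 -> substrate=8 bound=2 product=2
t=8: arr=0 -> substrate=6 bound=2 product=4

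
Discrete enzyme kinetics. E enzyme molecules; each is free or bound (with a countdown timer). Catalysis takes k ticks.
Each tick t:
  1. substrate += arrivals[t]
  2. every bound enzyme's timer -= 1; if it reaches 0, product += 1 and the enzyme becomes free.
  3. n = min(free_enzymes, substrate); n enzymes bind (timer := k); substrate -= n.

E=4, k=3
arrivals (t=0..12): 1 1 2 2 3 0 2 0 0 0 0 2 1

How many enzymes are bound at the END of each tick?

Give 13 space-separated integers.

Answer: 1 2 4 4 4 4 4 4 3 2 1 2 3

Derivation:
t=0: arr=1 -> substrate=0 bound=1 product=0
t=1: arr=1 -> substrate=0 bound=2 product=0
t=2: arr=2 -> substrate=0 bound=4 product=0
t=3: arr=2 -> substrate=1 bound=4 product=1
t=4: arr=3 -> substrate=3 bound=4 product=2
t=5: arr=0 -> substrate=1 bound=4 product=4
t=6: arr=2 -> substrate=2 bound=4 product=5
t=7: arr=0 -> substrate=1 bound=4 product=6
t=8: arr=0 -> substrate=0 bound=3 product=8
t=9: arr=0 -> substrate=0 bound=2 product=9
t=10: arr=0 -> substrate=0 bound=1 product=10
t=11: arr=2 -> substrate=0 bound=2 product=11
t=12: arr=1 -> substrate=0 bound=3 product=11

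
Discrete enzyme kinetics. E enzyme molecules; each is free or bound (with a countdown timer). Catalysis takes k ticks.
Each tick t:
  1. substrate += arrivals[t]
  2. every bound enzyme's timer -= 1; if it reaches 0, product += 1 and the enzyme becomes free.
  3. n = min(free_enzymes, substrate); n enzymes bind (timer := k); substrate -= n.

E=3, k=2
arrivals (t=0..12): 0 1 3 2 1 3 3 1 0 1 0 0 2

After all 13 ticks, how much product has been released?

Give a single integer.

t=0: arr=0 -> substrate=0 bound=0 product=0
t=1: arr=1 -> substrate=0 bound=1 product=0
t=2: arr=3 -> substrate=1 bound=3 product=0
t=3: arr=2 -> substrate=2 bound=3 product=1
t=4: arr=1 -> substrate=1 bound=3 product=3
t=5: arr=3 -> substrate=3 bound=3 product=4
t=6: arr=3 -> substrate=4 bound=3 product=6
t=7: arr=1 -> substrate=4 bound=3 product=7
t=8: arr=0 -> substrate=2 bound=3 product=9
t=9: arr=1 -> substrate=2 bound=3 product=10
t=10: arr=0 -> substrate=0 bound=3 product=12
t=11: arr=0 -> substrate=0 bound=2 product=13
t=12: arr=2 -> substrate=0 bound=2 product=15

Answer: 15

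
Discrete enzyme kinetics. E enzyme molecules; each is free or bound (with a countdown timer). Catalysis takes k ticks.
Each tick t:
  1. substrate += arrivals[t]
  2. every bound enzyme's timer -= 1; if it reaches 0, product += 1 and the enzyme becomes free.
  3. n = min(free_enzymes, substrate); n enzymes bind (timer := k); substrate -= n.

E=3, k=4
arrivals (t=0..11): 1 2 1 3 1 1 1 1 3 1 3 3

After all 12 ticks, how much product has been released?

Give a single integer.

Answer: 6

Derivation:
t=0: arr=1 -> substrate=0 bound=1 product=0
t=1: arr=2 -> substrate=0 bound=3 product=0
t=2: arr=1 -> substrate=1 bound=3 product=0
t=3: arr=3 -> substrate=4 bound=3 product=0
t=4: arr=1 -> substrate=4 bound=3 product=1
t=5: arr=1 -> substrate=3 bound=3 product=3
t=6: arr=1 -> substrate=4 bound=3 product=3
t=7: arr=1 -> substrate=5 bound=3 product=3
t=8: arr=3 -> substrate=7 bound=3 product=4
t=9: arr=1 -> substrate=6 bound=3 product=6
t=10: arr=3 -> substrate=9 bound=3 product=6
t=11: arr=3 -> substrate=12 bound=3 product=6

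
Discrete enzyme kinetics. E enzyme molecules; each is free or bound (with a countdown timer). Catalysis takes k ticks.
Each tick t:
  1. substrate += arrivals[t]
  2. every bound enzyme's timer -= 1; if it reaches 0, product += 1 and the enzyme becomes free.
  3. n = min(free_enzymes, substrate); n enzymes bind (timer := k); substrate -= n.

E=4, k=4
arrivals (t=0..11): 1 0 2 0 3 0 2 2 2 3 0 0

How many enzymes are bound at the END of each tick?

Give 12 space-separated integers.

Answer: 1 1 3 3 4 4 4 4 4 4 4 4

Derivation:
t=0: arr=1 -> substrate=0 bound=1 product=0
t=1: arr=0 -> substrate=0 bound=1 product=0
t=2: arr=2 -> substrate=0 bound=3 product=0
t=3: arr=0 -> substrate=0 bound=3 product=0
t=4: arr=3 -> substrate=1 bound=4 product=1
t=5: arr=0 -> substrate=1 bound=4 product=1
t=6: arr=2 -> substrate=1 bound=4 product=3
t=7: arr=2 -> substrate=3 bound=4 product=3
t=8: arr=2 -> substrate=3 bound=4 product=5
t=9: arr=3 -> substrate=6 bound=4 product=5
t=10: arr=0 -> substrate=4 bound=4 product=7
t=11: arr=0 -> substrate=4 bound=4 product=7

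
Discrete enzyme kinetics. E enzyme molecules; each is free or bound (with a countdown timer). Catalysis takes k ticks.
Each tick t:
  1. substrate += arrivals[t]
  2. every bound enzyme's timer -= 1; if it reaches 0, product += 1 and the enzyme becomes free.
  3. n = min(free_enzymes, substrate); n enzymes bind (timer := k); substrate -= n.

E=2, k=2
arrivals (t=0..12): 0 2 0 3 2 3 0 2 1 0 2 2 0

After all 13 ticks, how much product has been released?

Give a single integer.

t=0: arr=0 -> substrate=0 bound=0 product=0
t=1: arr=2 -> substrate=0 bound=2 product=0
t=2: arr=0 -> substrate=0 bound=2 product=0
t=3: arr=3 -> substrate=1 bound=2 product=2
t=4: arr=2 -> substrate=3 bound=2 product=2
t=5: arr=3 -> substrate=4 bound=2 product=4
t=6: arr=0 -> substrate=4 bound=2 product=4
t=7: arr=2 -> substrate=4 bound=2 product=6
t=8: arr=1 -> substrate=5 bound=2 product=6
t=9: arr=0 -> substrate=3 bound=2 product=8
t=10: arr=2 -> substrate=5 bound=2 product=8
t=11: arr=2 -> substrate=5 bound=2 product=10
t=12: arr=0 -> substrate=5 bound=2 product=10

Answer: 10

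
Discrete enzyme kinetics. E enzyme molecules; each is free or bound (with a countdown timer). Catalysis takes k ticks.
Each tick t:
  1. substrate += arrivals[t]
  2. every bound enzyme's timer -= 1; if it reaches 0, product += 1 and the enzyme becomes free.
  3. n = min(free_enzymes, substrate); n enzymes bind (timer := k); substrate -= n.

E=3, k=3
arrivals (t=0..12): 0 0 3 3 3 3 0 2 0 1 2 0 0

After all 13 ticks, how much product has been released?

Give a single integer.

t=0: arr=0 -> substrate=0 bound=0 product=0
t=1: arr=0 -> substrate=0 bound=0 product=0
t=2: arr=3 -> substrate=0 bound=3 product=0
t=3: arr=3 -> substrate=3 bound=3 product=0
t=4: arr=3 -> substrate=6 bound=3 product=0
t=5: arr=3 -> substrate=6 bound=3 product=3
t=6: arr=0 -> substrate=6 bound=3 product=3
t=7: arr=2 -> substrate=8 bound=3 product=3
t=8: arr=0 -> substrate=5 bound=3 product=6
t=9: arr=1 -> substrate=6 bound=3 product=6
t=10: arr=2 -> substrate=8 bound=3 product=6
t=11: arr=0 -> substrate=5 bound=3 product=9
t=12: arr=0 -> substrate=5 bound=3 product=9

Answer: 9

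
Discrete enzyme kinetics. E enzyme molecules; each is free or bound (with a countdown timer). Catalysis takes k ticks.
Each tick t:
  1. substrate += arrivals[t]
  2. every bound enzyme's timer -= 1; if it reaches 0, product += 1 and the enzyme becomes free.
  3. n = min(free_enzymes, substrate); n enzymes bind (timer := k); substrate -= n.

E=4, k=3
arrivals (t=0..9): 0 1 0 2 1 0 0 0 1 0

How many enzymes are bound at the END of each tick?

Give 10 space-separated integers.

t=0: arr=0 -> substrate=0 bound=0 product=0
t=1: arr=1 -> substrate=0 bound=1 product=0
t=2: arr=0 -> substrate=0 bound=1 product=0
t=3: arr=2 -> substrate=0 bound=3 product=0
t=4: arr=1 -> substrate=0 bound=3 product=1
t=5: arr=0 -> substrate=0 bound=3 product=1
t=6: arr=0 -> substrate=0 bound=1 product=3
t=7: arr=0 -> substrate=0 bound=0 product=4
t=8: arr=1 -> substrate=0 bound=1 product=4
t=9: arr=0 -> substrate=0 bound=1 product=4

Answer: 0 1 1 3 3 3 1 0 1 1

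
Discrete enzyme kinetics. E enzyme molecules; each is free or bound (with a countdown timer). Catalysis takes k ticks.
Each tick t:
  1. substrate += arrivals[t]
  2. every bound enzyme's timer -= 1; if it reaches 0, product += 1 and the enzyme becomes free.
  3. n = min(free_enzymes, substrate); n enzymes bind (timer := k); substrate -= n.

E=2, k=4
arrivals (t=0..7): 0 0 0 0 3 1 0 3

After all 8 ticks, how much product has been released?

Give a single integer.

Answer: 0

Derivation:
t=0: arr=0 -> substrate=0 bound=0 product=0
t=1: arr=0 -> substrate=0 bound=0 product=0
t=2: arr=0 -> substrate=0 bound=0 product=0
t=3: arr=0 -> substrate=0 bound=0 product=0
t=4: arr=3 -> substrate=1 bound=2 product=0
t=5: arr=1 -> substrate=2 bound=2 product=0
t=6: arr=0 -> substrate=2 bound=2 product=0
t=7: arr=3 -> substrate=5 bound=2 product=0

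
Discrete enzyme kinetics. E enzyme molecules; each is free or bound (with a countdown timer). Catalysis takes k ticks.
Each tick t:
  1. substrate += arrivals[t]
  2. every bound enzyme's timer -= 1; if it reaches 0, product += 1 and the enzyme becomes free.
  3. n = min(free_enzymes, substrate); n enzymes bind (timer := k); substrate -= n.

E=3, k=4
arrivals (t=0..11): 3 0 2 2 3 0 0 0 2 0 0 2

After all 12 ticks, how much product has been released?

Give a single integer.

Answer: 6

Derivation:
t=0: arr=3 -> substrate=0 bound=3 product=0
t=1: arr=0 -> substrate=0 bound=3 product=0
t=2: arr=2 -> substrate=2 bound=3 product=0
t=3: arr=2 -> substrate=4 bound=3 product=0
t=4: arr=3 -> substrate=4 bound=3 product=3
t=5: arr=0 -> substrate=4 bound=3 product=3
t=6: arr=0 -> substrate=4 bound=3 product=3
t=7: arr=0 -> substrate=4 bound=3 product=3
t=8: arr=2 -> substrate=3 bound=3 product=6
t=9: arr=0 -> substrate=3 bound=3 product=6
t=10: arr=0 -> substrate=3 bound=3 product=6
t=11: arr=2 -> substrate=5 bound=3 product=6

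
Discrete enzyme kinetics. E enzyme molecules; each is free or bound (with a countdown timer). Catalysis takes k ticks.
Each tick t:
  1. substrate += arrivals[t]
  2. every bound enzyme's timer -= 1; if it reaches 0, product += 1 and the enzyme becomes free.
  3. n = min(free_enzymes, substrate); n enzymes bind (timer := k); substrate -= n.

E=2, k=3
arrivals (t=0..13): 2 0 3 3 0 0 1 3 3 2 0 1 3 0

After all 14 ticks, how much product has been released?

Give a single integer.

Answer: 8

Derivation:
t=0: arr=2 -> substrate=0 bound=2 product=0
t=1: arr=0 -> substrate=0 bound=2 product=0
t=2: arr=3 -> substrate=3 bound=2 product=0
t=3: arr=3 -> substrate=4 bound=2 product=2
t=4: arr=0 -> substrate=4 bound=2 product=2
t=5: arr=0 -> substrate=4 bound=2 product=2
t=6: arr=1 -> substrate=3 bound=2 product=4
t=7: arr=3 -> substrate=6 bound=2 product=4
t=8: arr=3 -> substrate=9 bound=2 product=4
t=9: arr=2 -> substrate=9 bound=2 product=6
t=10: arr=0 -> substrate=9 bound=2 product=6
t=11: arr=1 -> substrate=10 bound=2 product=6
t=12: arr=3 -> substrate=11 bound=2 product=8
t=13: arr=0 -> substrate=11 bound=2 product=8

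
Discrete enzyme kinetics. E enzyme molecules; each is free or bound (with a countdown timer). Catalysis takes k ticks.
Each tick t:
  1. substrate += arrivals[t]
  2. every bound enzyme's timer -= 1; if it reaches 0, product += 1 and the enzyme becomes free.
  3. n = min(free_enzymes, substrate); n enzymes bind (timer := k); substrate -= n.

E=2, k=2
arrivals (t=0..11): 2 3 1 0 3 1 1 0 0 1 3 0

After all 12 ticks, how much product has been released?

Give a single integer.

t=0: arr=2 -> substrate=0 bound=2 product=0
t=1: arr=3 -> substrate=3 bound=2 product=0
t=2: arr=1 -> substrate=2 bound=2 product=2
t=3: arr=0 -> substrate=2 bound=2 product=2
t=4: arr=3 -> substrate=3 bound=2 product=4
t=5: arr=1 -> substrate=4 bound=2 product=4
t=6: arr=1 -> substrate=3 bound=2 product=6
t=7: arr=0 -> substrate=3 bound=2 product=6
t=8: arr=0 -> substrate=1 bound=2 product=8
t=9: arr=1 -> substrate=2 bound=2 product=8
t=10: arr=3 -> substrate=3 bound=2 product=10
t=11: arr=0 -> substrate=3 bound=2 product=10

Answer: 10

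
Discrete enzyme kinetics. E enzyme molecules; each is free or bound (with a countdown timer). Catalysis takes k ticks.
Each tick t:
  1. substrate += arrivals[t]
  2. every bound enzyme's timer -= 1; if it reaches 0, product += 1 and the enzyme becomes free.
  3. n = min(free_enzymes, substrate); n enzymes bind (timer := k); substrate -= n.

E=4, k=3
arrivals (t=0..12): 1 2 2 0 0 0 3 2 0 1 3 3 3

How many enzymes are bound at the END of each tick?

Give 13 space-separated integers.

Answer: 1 3 4 4 2 1 3 4 4 3 4 4 4

Derivation:
t=0: arr=1 -> substrate=0 bound=1 product=0
t=1: arr=2 -> substrate=0 bound=3 product=0
t=2: arr=2 -> substrate=1 bound=4 product=0
t=3: arr=0 -> substrate=0 bound=4 product=1
t=4: arr=0 -> substrate=0 bound=2 product=3
t=5: arr=0 -> substrate=0 bound=1 product=4
t=6: arr=3 -> substrate=0 bound=3 product=5
t=7: arr=2 -> substrate=1 bound=4 product=5
t=8: arr=0 -> substrate=1 bound=4 product=5
t=9: arr=1 -> substrate=0 bound=3 product=8
t=10: arr=3 -> substrate=1 bound=4 product=9
t=11: arr=3 -> substrate=4 bound=4 product=9
t=12: arr=3 -> substrate=5 bound=4 product=11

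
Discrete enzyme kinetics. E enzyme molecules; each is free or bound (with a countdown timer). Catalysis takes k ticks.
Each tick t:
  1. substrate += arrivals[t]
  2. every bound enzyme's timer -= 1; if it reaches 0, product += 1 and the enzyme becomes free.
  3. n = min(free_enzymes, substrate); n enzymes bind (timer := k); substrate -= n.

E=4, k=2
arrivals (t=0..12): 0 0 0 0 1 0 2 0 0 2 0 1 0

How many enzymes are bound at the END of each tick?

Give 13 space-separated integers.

Answer: 0 0 0 0 1 1 2 2 0 2 2 1 1

Derivation:
t=0: arr=0 -> substrate=0 bound=0 product=0
t=1: arr=0 -> substrate=0 bound=0 product=0
t=2: arr=0 -> substrate=0 bound=0 product=0
t=3: arr=0 -> substrate=0 bound=0 product=0
t=4: arr=1 -> substrate=0 bound=1 product=0
t=5: arr=0 -> substrate=0 bound=1 product=0
t=6: arr=2 -> substrate=0 bound=2 product=1
t=7: arr=0 -> substrate=0 bound=2 product=1
t=8: arr=0 -> substrate=0 bound=0 product=3
t=9: arr=2 -> substrate=0 bound=2 product=3
t=10: arr=0 -> substrate=0 bound=2 product=3
t=11: arr=1 -> substrate=0 bound=1 product=5
t=12: arr=0 -> substrate=0 bound=1 product=5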